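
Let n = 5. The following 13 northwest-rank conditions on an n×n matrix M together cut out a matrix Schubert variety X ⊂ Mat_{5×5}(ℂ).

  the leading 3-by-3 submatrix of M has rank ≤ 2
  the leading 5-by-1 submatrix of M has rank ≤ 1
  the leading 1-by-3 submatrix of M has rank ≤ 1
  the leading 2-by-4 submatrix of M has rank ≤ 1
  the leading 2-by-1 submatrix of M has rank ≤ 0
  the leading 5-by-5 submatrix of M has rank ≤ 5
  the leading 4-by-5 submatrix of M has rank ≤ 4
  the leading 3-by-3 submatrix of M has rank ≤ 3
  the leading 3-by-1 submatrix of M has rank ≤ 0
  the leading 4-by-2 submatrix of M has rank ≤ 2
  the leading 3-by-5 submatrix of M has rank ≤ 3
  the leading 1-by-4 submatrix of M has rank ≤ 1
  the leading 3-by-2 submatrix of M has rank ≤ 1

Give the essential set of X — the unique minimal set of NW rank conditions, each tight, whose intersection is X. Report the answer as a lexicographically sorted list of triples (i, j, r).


Recovering R(i,j) via the rank-extension bound from the 13 conditions:

  i=1: 0, 1, 1, 1, 1
  i=2: 0, 1, 1, 1, 2
  i=3: 0, 1, 2, 2, 3
  i=4: 1, 2, 3, 3, 4
  i=5: 1, 2, 3, 4, 5

so w = (2, 5, 3, 1, 4).

ℓ(w)=5; the 2 essential cells (i,j,r):

[(2, 4, 1), (3, 1, 0)]


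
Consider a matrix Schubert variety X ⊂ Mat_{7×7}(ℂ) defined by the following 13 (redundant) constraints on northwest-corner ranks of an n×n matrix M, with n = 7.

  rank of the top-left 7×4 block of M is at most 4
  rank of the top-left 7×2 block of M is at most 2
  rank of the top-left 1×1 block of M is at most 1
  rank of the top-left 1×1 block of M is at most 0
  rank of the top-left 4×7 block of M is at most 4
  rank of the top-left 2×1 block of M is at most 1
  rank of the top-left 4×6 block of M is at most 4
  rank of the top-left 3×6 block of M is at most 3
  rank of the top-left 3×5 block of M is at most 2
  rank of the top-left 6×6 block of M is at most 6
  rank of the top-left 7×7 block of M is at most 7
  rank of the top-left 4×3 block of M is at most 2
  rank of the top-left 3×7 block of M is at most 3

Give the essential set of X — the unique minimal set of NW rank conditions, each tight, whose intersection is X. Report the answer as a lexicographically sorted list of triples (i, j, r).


Rank table r_w(7×7) implied by the 13 constraints:

  0 1 1 1 1 1 1
  1 2 2 2 2 2 2
  1 2 2 2 2 3 3
  1 2 2 3 3 4 4
  1 2 3 4 4 5 5
  1 2 3 4 5 6 6
  1 2 3 4 5 6 7

so w = (2, 1, 6, 4, 3, 5, 7).

ℓ(w)=5; the 3 essential cells (i,j,r):

[(1, 1, 0), (3, 5, 2), (4, 3, 2)]


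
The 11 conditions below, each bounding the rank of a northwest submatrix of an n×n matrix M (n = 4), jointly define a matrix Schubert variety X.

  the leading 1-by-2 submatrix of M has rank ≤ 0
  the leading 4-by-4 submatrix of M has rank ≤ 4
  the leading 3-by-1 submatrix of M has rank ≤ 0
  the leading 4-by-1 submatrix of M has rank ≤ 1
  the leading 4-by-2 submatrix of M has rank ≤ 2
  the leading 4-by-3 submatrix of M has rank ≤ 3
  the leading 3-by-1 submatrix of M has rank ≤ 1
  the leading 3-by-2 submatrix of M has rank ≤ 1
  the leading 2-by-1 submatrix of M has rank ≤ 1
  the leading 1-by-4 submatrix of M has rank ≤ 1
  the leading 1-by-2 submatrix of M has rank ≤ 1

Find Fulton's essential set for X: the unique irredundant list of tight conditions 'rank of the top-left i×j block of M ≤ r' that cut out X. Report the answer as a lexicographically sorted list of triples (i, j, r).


Computing R[i][j] = min implied NW-rank bound (n=4, 11 conditions):

  i=1: 0 | 0 | 1 | 1
  i=2: 0 | 1 | 2 | 2
  i=3: 0 | 1 | 2 | 3
  i=4: 1 | 2 | 3 | 4

the unique w with this rank table is (3, 2, 4, 1).

2 SE-corners of the 4-cell Rothe diagram give Ess(w):

[(1, 2, 0), (3, 1, 0)]


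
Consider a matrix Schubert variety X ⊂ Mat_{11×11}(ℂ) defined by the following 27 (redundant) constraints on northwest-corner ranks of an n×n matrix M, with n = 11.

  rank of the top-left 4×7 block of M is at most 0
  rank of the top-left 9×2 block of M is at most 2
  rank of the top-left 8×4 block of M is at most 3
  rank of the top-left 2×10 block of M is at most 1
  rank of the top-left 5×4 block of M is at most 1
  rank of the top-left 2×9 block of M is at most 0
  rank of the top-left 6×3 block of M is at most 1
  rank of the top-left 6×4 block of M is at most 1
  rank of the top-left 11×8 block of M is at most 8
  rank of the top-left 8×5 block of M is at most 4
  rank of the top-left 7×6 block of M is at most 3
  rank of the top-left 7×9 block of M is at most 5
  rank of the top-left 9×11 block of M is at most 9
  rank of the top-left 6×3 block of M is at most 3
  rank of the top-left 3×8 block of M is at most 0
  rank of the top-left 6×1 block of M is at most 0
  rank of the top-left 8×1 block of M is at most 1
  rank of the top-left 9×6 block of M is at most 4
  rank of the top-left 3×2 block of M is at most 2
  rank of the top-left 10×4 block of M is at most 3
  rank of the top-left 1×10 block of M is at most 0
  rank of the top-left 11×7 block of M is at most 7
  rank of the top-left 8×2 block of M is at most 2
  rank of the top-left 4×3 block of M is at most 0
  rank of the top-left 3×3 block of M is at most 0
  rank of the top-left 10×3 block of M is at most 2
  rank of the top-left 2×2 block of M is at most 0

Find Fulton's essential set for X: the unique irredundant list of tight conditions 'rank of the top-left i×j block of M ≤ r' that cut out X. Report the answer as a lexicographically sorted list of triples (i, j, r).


Rank table r_w(11×11) implied by the 27 constraints:

  row 1: 0  0  0  0  0  0  0  0  0  0  1
  row 2: 0  0  0  0  0  0  0  0  0  1  2
  row 3: 0  0  0  0  0  0  0  0  1  2  3
  row 4: 0  0  0  0  0  0  0  1  2  3  4
  row 5: 0  1  1  1  1  1  1  2  3  4  5
  row 6: 0  1  1  1  2  2  2  3  4  5  6
  row 7: 1  2  2  2  3  3  3  4  5  6  7
  row 8: 1  2  2  3  4  4  4  5  6  7  8
  row 9: 1  2  2  3  4  4  5  6  7  8  9
  row 10: 1  2  2  3  4  5  6  7  8  9  10
  row 11: 1  2  3  4  5  6  7  8  9  10  11

the unique w with this rank table is (11, 10, 9, 8, 2, 5, 1, 4, 7, 6, 3).

8 SE-corners of the 42-cell Rothe diagram give Ess(w):

[(1, 10, 0), (2, 9, 0), (3, 8, 0), (4, 7, 0), (6, 1, 0), (6, 4, 1), (9, 6, 4), (10, 3, 2)]


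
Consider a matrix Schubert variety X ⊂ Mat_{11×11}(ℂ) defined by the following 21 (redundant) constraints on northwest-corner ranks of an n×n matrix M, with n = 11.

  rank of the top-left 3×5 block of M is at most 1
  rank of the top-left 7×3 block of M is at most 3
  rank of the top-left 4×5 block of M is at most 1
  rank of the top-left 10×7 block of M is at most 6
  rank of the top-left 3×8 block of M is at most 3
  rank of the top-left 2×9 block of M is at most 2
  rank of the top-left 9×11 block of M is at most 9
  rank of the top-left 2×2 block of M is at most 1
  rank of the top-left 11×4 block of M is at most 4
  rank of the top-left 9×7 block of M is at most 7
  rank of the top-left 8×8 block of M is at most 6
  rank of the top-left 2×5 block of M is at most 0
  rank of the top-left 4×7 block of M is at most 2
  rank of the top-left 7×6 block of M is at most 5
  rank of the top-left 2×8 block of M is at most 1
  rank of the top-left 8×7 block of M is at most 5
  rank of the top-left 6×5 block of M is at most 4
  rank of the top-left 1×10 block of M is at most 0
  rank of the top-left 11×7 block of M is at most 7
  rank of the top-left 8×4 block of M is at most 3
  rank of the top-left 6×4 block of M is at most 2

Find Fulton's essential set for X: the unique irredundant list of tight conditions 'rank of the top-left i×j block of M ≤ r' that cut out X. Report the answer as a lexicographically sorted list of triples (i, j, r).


Recovering R(i,j) via the rank-extension bound from the 21 conditions:

  0 0 0 0 0 0 0 0 0 0 1
  0 0 0 0 0 1 1 1 1 1 2
  1 1 1 1 1 2 2 2 2 2 3
  1 1 1 1 1 2 2 3 3 3 4
  1 2 2 2 2 3 3 4 4 4 5
  1 2 2 2 3 4 4 5 5 5 6
  1 2 3 3 4 5 5 6 6 6 7
  1 2 3 3 4 5 5 6 7 7 8
  1 2 3 4 5 6 6 7 8 8 9
  1 2 3 4 5 6 6 7 8 9 10
  1 2 3 4 5 6 7 8 9 10 11

the unique w with this rank table is (11, 6, 1, 8, 2, 5, 3, 9, 4, 10, 7).

Fulton essential set (8 of the 25 Rothe cells):

[(1, 10, 0), (2, 5, 0), (4, 5, 1), (4, 7, 2), (6, 4, 2), (8, 4, 3), (8, 7, 5), (10, 7, 6)]


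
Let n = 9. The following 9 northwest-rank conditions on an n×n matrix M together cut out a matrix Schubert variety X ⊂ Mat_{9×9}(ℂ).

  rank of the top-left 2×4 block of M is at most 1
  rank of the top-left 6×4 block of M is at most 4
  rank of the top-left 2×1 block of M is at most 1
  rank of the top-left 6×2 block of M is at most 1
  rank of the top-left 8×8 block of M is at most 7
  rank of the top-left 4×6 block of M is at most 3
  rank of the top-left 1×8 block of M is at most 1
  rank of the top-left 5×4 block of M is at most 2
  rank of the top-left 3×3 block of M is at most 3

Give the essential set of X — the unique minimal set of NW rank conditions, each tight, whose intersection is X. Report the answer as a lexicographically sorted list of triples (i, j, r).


Propagating the 9 rank bounds to every northwest block:

  row 1: 1 1 1 1 1 1 1 1 1
  row 2: 1 1 1 1 2 2 2 2 2
  row 3: 1 1 2 2 3 3 3 3 3
  row 4: 1 1 2 2 3 3 4 4 4
  row 5: 1 1 2 2 3 4 5 5 5
  row 6: 1 1 2 3 4 5 6 6 6
  row 7: 1 2 3 4 5 6 7 7 7
  row 8: 1 2 3 4 5 6 7 7 8
  row 9: 1 2 3 4 5 6 7 8 9

hence w(1..9) = (1, 5, 3, 7, 6, 4, 2, 9, 8).

D(w) has 11 cells with 5 SE-corners; essential set:

[(2, 4, 1), (4, 6, 3), (5, 4, 2), (6, 2, 1), (8, 8, 7)]


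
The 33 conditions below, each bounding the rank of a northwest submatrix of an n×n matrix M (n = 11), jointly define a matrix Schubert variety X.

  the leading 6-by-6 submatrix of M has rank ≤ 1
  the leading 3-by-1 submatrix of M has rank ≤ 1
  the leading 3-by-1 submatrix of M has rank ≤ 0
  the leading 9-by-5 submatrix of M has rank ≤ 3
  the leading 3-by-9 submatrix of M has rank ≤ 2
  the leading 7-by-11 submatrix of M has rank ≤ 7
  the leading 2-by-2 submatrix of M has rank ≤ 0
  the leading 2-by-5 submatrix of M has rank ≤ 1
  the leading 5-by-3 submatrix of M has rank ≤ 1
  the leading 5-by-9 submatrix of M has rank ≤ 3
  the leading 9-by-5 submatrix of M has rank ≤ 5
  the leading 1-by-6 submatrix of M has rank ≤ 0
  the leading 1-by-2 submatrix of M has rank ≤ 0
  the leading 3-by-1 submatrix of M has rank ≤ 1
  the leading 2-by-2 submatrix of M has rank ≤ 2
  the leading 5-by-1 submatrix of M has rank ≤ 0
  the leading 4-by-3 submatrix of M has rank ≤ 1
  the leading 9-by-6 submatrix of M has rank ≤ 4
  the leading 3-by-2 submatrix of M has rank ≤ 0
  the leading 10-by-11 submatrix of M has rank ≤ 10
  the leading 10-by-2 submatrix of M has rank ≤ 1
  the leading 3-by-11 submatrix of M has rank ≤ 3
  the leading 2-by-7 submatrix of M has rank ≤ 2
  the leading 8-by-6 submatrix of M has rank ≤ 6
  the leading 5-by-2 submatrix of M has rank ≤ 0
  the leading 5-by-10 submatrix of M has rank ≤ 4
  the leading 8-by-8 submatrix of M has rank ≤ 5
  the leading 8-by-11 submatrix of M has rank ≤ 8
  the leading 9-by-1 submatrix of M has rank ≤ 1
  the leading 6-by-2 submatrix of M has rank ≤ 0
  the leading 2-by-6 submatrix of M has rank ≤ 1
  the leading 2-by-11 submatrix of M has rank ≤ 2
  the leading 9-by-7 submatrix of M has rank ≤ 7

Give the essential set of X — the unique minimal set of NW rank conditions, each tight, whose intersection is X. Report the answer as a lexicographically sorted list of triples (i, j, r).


Computing R[i][j] = min implied NW-rank bound (n=11, 33 conditions):

  i=1: 0 0 0 0 0 0 1 1 1 1 1
  i=2: 0 0 1 1 1 1 2 2 2 2 2
  i=3: 0 0 1 1 1 1 2 2 2 3 3
  i=4: 0 0 1 1 1 1 2 3 3 4 4
  i=5: 0 0 1 1 1 1 2 3 3 4 5
  i=6: 0 0 1 1 1 1 2 3 4 5 6
  i=7: 1 1 2 2 2 2 3 4 5 6 7
  i=8: 1 1 2 3 3 3 4 5 6 7 8
  i=9: 1 1 2 3 3 4 5 6 7 8 9
  i=10: 1 1 2 3 4 5 6 7 8 9 10
  i=11: 1 2 3 4 5 6 7 8 9 10 11

second differences of R give the permutation w = (7, 3, 10, 8, 11, 9, 1, 4, 6, 5, 2).

ℓ(w)=35; the 7 essential cells (i,j,r):

[(1, 6, 0), (3, 9, 2), (5, 9, 3), (6, 2, 0), (6, 6, 1), (9, 5, 3), (10, 2, 1)]


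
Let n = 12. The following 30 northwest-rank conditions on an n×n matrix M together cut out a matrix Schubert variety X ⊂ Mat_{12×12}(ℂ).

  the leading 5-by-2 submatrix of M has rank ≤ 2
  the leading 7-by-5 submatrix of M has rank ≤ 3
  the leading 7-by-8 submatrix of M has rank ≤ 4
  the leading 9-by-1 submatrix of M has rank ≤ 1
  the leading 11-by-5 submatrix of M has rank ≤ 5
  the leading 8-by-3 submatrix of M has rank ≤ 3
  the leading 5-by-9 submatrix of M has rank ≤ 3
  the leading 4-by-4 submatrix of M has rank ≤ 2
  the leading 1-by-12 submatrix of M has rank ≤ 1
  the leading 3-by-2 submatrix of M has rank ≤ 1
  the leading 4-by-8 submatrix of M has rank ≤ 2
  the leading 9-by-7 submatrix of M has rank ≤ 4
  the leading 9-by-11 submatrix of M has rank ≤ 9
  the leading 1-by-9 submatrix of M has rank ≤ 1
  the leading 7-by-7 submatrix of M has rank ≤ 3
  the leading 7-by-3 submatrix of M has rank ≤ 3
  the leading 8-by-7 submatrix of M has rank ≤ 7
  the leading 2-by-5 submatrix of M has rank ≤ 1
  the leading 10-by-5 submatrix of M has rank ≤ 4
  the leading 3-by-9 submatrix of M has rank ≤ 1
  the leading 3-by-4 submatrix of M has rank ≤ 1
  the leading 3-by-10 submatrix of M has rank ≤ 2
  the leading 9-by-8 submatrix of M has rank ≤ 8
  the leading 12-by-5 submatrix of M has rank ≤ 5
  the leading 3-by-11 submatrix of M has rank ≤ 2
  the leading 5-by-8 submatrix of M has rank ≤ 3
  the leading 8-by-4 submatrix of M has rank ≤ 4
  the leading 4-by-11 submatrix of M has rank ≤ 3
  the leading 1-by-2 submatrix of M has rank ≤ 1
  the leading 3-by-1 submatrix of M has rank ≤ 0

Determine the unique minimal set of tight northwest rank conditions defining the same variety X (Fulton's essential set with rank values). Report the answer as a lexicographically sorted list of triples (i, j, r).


The tightest implied rank at each (i,j), from the 30 conditions:

  i=1: 0  1  1  1  1  1  1  1  1  1  1  1
  i=2: 0  1  1  1  1  1  1  1  1  2  2  2
  i=3: 0  1  1  1  1  1  1  1  1  2  2  3
  i=4: 1  2  2  2  2  2  2  2  2  3  3  4
  i=5: 1  2  3  3  3  3  3  3  3  4  4  5
  i=6: 1  2  3  3  3  3  3  4  4  5  5  6
  i=7: 1  2  3  3  3  3  3  4  5  6  6  7
  i=8: 1  2  3  4  4  4  4  5  6  7  7  8
  i=9: 1  2  3  4  4  4  4  5  6  7  8  9
  i=10: 1  2  3  4  4  5  5  6  7  8  9  10
  i=11: 1  2  3  4  5  6  6  7  8  9  10  11
  i=12: 1  2  3  4  5  6  7  8  9  10  11  12

second differences of R give the permutation w = (2, 10, 12, 1, 3, 8, 9, 4, 11, 6, 5, 7).

|D(w)|=30, |Ess(w)|=6:

[(3, 1, 0), (3, 9, 1), (3, 11, 2), (7, 7, 3), (9, 7, 4), (10, 5, 4)]


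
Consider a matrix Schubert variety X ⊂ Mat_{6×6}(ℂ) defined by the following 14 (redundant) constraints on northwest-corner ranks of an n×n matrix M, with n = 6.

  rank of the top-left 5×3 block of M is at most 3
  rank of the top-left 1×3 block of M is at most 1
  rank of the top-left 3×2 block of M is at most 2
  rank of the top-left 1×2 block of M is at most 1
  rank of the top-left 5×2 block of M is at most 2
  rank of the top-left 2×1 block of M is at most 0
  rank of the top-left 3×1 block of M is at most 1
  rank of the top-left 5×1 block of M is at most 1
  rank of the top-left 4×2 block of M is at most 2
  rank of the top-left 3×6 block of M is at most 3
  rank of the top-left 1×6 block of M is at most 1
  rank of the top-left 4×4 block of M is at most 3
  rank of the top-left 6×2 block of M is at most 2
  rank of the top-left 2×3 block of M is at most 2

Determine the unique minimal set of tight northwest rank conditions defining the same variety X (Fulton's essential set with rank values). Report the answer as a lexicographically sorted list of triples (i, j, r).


Recovering R(i,j) via the rank-extension bound from the 14 conditions:

  i=1: 0 1 1 1 1 1
  i=2: 0 1 2 2 2 2
  i=3: 1 2 3 3 3 3
  i=4: 1 2 3 3 4 4
  i=5: 1 2 3 4 5 5
  i=6: 1 2 3 4 5 6

so w = (2, 3, 1, 5, 4, 6).

|D(w)|=3, |Ess(w)|=2:

[(2, 1, 0), (4, 4, 3)]


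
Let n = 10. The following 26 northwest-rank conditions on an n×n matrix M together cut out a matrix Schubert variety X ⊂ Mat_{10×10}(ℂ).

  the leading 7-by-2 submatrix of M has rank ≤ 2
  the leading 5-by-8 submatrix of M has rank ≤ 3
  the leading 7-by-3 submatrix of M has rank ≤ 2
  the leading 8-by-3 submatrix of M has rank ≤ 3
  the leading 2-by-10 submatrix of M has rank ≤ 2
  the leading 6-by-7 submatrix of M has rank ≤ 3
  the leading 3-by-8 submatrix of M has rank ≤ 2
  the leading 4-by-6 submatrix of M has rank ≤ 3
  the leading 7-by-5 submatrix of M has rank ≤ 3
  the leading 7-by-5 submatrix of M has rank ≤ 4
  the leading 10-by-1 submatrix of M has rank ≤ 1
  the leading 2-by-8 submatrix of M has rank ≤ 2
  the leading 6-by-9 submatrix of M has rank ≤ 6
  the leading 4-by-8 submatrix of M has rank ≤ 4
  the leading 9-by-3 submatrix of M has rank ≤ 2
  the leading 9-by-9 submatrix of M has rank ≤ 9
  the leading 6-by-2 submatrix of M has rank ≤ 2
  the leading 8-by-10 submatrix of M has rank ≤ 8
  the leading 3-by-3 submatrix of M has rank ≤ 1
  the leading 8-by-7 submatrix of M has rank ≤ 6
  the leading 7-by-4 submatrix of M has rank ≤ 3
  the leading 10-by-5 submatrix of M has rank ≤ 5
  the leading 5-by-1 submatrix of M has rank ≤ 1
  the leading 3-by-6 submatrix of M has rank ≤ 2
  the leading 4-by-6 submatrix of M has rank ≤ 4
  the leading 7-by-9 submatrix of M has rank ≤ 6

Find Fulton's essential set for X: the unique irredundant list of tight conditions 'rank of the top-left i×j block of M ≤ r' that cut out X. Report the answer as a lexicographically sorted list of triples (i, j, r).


Computing R[i][j] = min implied NW-rank bound (n=10, 26 conditions):

  1, 1, 1, 1, 1, 1, 1, 1, 1, 1
  1, 1, 1, 2, 2, 2, 2, 2, 2, 2
  1, 1, 1, 2, 2, 2, 2, 2, 3, 3
  1, 2, 2, 3, 3, 3, 3, 3, 4, 4
  1, 2, 2, 3, 3, 3, 3, 3, 4, 5
  1, 2, 2, 3, 3, 3, 3, 4, 5, 6
  1, 2, 2, 3, 3, 4, 4, 5, 6, 7
  1, 2, 2, 3, 4, 5, 5, 6, 7, 8
  1, 2, 2, 3, 4, 5, 6, 7, 8, 9
  1, 2, 3, 4, 5, 6, 7, 8, 9, 10

the unique w with this rank table is (1, 4, 9, 2, 10, 8, 6, 5, 7, 3).

Rothe diagram D(w) (21 cells), 6 SE-corners (essential conditions):

[(3, 3, 1), (3, 8, 2), (5, 8, 3), (6, 7, 3), (7, 5, 3), (9, 3, 2)]


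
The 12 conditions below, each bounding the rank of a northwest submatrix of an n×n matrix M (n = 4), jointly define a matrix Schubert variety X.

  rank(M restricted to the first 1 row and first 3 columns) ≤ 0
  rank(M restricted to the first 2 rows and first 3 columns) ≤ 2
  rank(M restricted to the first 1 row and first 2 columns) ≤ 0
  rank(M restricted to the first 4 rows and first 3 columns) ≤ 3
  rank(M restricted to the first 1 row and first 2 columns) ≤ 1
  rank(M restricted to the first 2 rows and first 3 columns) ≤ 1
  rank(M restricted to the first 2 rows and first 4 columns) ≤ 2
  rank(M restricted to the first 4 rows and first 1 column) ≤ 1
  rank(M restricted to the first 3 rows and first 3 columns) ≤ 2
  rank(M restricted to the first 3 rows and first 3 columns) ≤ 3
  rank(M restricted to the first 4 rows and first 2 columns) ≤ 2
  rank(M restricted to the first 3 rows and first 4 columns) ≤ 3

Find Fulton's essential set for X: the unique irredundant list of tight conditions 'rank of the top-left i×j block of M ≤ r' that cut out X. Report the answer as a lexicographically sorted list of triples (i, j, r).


Rank table r_w(4×4) implied by the 12 constraints:

  i=1: 0  0  0  1
  i=2: 1  1  1  2
  i=3: 1  2  2  3
  i=4: 1  2  3  4

so w = (4, 1, 2, 3).

1 SE-corner of the 3-cell Rothe diagram gives Ess(w):

[(1, 3, 0)]


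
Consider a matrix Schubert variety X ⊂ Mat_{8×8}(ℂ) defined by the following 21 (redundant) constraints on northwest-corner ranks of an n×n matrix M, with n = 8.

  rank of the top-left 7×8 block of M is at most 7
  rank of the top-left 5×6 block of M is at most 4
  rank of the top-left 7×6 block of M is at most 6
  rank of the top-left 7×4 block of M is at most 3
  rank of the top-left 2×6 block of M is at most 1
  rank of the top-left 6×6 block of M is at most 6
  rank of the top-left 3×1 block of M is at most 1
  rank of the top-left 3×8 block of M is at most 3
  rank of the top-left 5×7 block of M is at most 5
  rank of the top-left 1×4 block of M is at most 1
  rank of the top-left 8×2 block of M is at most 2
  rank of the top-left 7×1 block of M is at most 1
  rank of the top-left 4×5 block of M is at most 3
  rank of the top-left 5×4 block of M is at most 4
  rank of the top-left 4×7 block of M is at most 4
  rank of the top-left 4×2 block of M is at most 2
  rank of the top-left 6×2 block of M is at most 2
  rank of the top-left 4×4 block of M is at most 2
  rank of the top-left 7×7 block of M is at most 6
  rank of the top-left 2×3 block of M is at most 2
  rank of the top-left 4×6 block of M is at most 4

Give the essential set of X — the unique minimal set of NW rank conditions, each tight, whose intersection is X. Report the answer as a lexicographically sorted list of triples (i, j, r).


Computing R[i][j] = min implied NW-rank bound (n=8, 21 conditions):

  R[1]: 1  1  1  1  1  1  1  1
  R[2]: 1  1  1  1  1  1  2  2
  R[3]: 1  2  2  2  2  2  3  3
  R[4]: 1  2  2  2  3  3  4  4
  R[5]: 1  2  3  3  4  4  5  5
  R[6]: 1  2  3  3  4  5  6  6
  R[7]: 1  2  3  3  4  5  6  7
  R[8]: 1  2  3  4  5  6  7  8

second differences of R give the permutation w = (1, 7, 2, 5, 3, 6, 8, 4).

D(w) has 9 cells with 3 SE-corners; essential set:

[(2, 6, 1), (4, 4, 2), (7, 4, 3)]


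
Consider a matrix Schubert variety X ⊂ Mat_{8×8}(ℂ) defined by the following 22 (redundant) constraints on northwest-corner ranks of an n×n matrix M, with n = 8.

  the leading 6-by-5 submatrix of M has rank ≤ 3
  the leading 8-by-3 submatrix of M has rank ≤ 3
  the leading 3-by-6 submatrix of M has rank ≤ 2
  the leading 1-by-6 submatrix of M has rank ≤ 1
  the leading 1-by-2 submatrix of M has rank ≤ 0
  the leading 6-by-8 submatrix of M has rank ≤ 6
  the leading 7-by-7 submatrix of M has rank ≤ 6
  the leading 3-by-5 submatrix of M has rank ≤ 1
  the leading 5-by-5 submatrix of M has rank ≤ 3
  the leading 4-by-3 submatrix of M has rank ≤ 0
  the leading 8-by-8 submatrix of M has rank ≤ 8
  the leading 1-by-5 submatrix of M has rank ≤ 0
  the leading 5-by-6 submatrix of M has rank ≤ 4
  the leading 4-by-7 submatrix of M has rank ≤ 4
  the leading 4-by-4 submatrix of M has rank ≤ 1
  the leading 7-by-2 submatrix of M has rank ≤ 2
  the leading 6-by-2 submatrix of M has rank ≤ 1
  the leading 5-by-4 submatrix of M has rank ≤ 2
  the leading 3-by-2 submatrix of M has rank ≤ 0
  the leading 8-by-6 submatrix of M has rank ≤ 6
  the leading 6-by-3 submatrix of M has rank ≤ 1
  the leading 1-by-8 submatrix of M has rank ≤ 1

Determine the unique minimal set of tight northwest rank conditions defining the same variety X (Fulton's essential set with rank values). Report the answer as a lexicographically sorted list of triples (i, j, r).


Computing R[i][j] = min implied NW-rank bound (n=8, 22 conditions):

  0 0 0 0 0 1 1 1
  0 0 0 1 1 2 2 2
  0 0 0 1 1 2 3 3
  0 0 0 1 2 3 4 4
  1 1 1 2 3 4 5 5
  1 1 1 2 3 4 5 6
  1 2 2 3 4 5 6 7
  1 2 3 4 5 6 7 8

second differences of R give the permutation w = (6, 4, 7, 5, 1, 8, 2, 3).

Rothe diagram D(w) (17 cells), 4 SE-corners (essential conditions):

[(1, 5, 0), (3, 5, 1), (4, 3, 0), (6, 3, 1)]


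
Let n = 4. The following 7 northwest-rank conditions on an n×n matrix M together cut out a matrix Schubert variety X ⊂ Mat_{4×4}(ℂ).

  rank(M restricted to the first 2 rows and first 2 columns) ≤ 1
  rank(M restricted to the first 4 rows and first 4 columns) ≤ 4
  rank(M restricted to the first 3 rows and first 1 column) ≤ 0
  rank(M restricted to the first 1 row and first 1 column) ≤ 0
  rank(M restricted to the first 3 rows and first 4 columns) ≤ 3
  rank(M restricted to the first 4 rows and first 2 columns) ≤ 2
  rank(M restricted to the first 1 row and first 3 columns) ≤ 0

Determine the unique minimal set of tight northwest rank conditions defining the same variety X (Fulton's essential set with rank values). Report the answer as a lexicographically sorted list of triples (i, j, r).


Rank table r_w(4×4) implied by the 7 constraints:

  R[1]: 0 0 0 1
  R[2]: 0 1 1 2
  R[3]: 0 1 2 3
  R[4]: 1 2 3 4

giving w = (4, 2, 3, 1) via Δ²R.

D(w) has 5 cells with 2 SE-corners; essential set:

[(1, 3, 0), (3, 1, 0)]


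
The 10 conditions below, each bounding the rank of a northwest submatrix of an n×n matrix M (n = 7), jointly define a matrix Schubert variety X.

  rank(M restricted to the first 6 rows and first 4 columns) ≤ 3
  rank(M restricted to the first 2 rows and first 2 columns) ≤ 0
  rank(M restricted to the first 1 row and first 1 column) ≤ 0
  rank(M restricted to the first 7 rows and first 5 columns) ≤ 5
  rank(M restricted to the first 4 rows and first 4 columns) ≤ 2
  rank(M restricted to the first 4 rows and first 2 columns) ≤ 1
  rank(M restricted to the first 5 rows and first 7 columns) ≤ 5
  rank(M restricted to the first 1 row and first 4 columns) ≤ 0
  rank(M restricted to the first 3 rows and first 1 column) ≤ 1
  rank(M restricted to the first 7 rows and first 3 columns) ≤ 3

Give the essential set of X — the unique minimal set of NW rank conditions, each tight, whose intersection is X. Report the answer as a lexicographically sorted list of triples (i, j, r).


Rank table r_w(7×7) implied by the 10 constraints:

  0  0  0  0  1  1  1
  0  0  1  1  2  2  2
  1  1  2  2  3  3  3
  1  1  2  2  3  4  4
  1  2  3  3  4  5  5
  1  2  3  3  4  5  6
  1  2  3  4  5  6  7

so w = (5, 3, 1, 6, 2, 7, 4).

Fulton essential set (5 of the 9 Rothe cells):

[(1, 4, 0), (2, 2, 0), (4, 2, 1), (4, 4, 2), (6, 4, 3)]


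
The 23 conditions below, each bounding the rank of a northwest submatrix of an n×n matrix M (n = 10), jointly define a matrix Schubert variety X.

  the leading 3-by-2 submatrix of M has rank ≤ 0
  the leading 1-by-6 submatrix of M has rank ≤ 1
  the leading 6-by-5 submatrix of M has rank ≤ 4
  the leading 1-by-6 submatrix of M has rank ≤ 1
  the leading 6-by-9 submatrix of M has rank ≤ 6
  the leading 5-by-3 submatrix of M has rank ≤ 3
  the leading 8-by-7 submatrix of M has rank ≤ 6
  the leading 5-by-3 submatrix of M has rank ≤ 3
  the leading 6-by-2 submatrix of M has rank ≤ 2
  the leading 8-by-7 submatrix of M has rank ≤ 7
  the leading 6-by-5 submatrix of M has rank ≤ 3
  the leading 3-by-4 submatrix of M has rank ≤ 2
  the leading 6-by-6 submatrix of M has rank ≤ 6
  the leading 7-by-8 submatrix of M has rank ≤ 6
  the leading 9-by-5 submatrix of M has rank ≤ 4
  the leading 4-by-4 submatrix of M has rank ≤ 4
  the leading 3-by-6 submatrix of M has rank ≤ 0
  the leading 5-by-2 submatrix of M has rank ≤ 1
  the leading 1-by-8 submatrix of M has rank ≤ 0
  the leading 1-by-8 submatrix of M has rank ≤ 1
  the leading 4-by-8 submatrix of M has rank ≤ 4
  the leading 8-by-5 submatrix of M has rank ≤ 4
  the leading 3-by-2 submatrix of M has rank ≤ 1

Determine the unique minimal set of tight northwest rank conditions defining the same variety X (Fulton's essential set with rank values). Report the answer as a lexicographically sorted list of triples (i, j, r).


Computing R[i][j] = min implied NW-rank bound (n=10, 23 conditions):

  R[1]: 0 0 0 0 0 0 0 0 1 1
  R[2]: 0 0 0 0 0 0 1 1 2 2
  R[3]: 0 0 0 0 0 0 1 2 3 3
  R[4]: 1 1 1 1 1 1 2 3 4 4
  R[5]: 1 1 2 2 2 2 3 4 5 5
  R[6]: 1 2 3 3 3 3 4 5 6 6
  R[7]: 1 2 3 4 4 4 5 6 7 7
  R[8]: 1 2 3 4 4 5 6 7 8 8
  R[9]: 1 2 3 4 4 5 6 7 8 9
  R[10]: 1 2 3 4 5 6 7 8 9 10

reading off 1-entries of Δ²R: w = (9, 7, 8, 1, 3, 2, 4, 6, 10, 5).

ℓ(w)=23; the 4 essential cells (i,j,r):

[(1, 8, 0), (3, 6, 0), (5, 2, 1), (9, 5, 4)]


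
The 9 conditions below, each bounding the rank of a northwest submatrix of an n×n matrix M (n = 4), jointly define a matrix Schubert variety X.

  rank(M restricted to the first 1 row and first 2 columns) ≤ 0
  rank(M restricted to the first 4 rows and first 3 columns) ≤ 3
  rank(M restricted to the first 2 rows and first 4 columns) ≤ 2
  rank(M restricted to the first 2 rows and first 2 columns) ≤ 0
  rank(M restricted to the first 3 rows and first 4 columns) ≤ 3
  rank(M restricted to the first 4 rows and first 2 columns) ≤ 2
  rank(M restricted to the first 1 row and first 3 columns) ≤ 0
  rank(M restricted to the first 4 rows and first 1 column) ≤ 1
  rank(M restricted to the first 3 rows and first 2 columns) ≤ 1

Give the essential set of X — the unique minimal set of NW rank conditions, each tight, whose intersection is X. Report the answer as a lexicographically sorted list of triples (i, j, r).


Reconstructing r_w from the 9 given conditions:

  R[1]: 0  0  0  1
  R[2]: 0  0  1  2
  R[3]: 1  1  2  3
  R[4]: 1  2  3  4

reading off 1-entries of Δ²R: w = (4, 3, 1, 2).

D(w) has 5 cells with 2 SE-corners; essential set:

[(1, 3, 0), (2, 2, 0)]


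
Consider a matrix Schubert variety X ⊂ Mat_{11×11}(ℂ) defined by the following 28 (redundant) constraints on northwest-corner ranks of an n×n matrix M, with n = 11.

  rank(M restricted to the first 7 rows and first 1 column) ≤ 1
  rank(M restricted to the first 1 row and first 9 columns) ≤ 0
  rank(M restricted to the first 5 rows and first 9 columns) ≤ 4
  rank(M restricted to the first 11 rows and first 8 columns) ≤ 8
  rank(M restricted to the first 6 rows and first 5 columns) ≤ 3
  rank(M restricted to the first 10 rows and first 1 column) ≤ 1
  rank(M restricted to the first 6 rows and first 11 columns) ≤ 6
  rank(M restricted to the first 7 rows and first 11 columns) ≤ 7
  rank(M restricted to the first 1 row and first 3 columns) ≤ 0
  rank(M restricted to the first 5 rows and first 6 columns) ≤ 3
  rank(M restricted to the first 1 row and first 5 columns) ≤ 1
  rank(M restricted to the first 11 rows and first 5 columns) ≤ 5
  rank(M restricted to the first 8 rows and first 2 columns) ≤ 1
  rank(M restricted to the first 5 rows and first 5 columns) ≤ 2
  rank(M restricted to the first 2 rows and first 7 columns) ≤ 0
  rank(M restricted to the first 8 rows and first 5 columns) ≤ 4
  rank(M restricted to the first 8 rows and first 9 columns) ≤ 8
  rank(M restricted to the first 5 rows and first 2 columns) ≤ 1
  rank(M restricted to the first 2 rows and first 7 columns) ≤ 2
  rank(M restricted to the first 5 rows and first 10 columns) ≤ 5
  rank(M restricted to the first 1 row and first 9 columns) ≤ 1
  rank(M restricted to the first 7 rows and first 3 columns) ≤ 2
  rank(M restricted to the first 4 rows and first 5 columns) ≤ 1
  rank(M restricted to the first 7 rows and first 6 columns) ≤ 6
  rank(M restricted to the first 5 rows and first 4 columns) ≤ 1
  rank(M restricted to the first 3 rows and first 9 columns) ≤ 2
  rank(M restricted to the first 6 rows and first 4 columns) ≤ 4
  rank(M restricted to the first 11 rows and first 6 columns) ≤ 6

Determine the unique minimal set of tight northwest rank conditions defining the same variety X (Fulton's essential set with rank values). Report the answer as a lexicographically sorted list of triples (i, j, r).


Reconstructing r_w from the 28 given conditions:

  row 1: 0, 0, 0, 0, 0, 0, 0, 0, 0, 1, 1
  row 2: 0, 0, 0, 0, 0, 0, 0, 1, 1, 2, 2
  row 3: 1, 1, 1, 1, 1, 1, 1, 2, 2, 3, 3
  row 4: 1, 1, 1, 1, 1, 2, 2, 3, 3, 4, 4
  row 5: 1, 1, 1, 1, 2, 3, 3, 4, 4, 5, 5
  row 6: 1, 1, 2, 2, 3, 4, 4, 5, 5, 6, 6
  row 7: 1, 1, 2, 3, 4, 5, 5, 6, 6, 7, 7
  row 8: 1, 1, 2, 3, 4, 5, 6, 7, 7, 8, 8
  row 9: 1, 2, 3, 4, 5, 6, 7, 8, 8, 9, 9
  row 10: 1, 2, 3, 4, 5, 6, 7, 8, 9, 10, 10
  row 11: 1, 2, 3, 4, 5, 6, 7, 8, 9, 10, 11

second differences of R give the permutation w = (10, 8, 1, 6, 5, 3, 4, 7, 2, 9, 11).

ℓ(w)=26; the 5 essential cells (i,j,r):

[(1, 9, 0), (2, 7, 0), (4, 5, 1), (5, 4, 1), (8, 2, 1)]


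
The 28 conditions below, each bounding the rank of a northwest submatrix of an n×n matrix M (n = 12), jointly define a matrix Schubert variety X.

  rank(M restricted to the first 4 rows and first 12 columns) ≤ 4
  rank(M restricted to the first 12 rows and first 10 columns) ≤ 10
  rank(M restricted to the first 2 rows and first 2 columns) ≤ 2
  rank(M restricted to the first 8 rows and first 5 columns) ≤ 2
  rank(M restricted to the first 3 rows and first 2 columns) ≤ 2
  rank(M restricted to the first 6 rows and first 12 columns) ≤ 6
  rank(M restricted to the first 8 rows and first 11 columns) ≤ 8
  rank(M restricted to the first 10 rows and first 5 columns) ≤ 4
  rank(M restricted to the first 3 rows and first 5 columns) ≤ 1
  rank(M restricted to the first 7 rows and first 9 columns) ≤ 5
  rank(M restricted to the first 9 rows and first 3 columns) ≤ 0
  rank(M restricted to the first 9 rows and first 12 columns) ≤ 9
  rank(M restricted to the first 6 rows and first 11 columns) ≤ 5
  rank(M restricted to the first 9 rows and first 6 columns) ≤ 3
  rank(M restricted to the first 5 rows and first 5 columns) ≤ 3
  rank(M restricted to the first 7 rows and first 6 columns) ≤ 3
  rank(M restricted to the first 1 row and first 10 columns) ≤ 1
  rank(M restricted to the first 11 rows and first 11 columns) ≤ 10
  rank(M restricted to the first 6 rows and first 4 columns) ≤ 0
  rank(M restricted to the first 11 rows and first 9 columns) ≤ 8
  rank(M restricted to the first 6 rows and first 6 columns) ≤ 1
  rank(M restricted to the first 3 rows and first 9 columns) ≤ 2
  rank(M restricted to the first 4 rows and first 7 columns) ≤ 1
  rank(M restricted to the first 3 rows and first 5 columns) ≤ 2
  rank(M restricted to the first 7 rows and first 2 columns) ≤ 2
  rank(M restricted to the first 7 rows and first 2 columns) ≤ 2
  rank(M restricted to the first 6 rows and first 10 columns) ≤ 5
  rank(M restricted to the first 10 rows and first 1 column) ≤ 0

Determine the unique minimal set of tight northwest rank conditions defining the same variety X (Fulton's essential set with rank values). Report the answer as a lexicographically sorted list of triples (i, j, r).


Computing R[i][j] = min implied NW-rank bound (n=12, 28 conditions):

  0 0 0 0 1 1 1 1 1 1 1 1
  0 0 0 0 1 1 1 2 2 2 2 2
  0 0 0 0 1 1 1 2 2 3 3 3
  0 0 0 0 1 1 1 2 3 4 4 4
  0 0 0 0 1 1 2 3 4 5 5 5
  0 0 0 0 1 1 2 3 4 5 5 6
  0 0 0 1 2 2 3 4 5 6 6 7
  0 0 0 1 2 3 4 5 6 7 7 8
  0 0 0 1 2 3 4 5 6 7 8 9
  0 1 1 2 3 4 5 6 7 8 9 10
  1 2 2 3 4 5 6 7 8 9 10 11
  1 2 3 4 5 6 7 8 9 10 11 12

reading off 1-entries of Δ²R: w = (5, 8, 10, 9, 7, 12, 4, 6, 11, 2, 1, 3).

ℓ(w)=44; the 7 essential cells (i,j,r):

[(3, 9, 2), (4, 7, 1), (6, 4, 0), (6, 6, 1), (6, 11, 5), (9, 3, 0), (10, 1, 0)]


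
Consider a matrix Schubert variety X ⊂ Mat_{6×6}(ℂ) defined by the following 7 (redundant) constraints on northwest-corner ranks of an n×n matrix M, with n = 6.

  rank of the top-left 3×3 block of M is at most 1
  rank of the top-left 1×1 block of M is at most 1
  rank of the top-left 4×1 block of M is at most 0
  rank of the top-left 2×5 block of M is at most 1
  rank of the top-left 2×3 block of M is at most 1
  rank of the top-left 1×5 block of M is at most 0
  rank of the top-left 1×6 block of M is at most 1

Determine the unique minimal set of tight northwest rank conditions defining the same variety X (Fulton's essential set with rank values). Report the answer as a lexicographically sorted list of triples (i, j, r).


The tightest implied rank at each (i,j), from the 7 conditions:

  0  0  0  0  0  1
  0  1  1  1  1  2
  0  1  1  2  2  3
  0  1  2  3  3  4
  1  2  3  4  4  5
  1  2  3  4  5  6

the unique w with this rank table is (6, 2, 4, 3, 1, 5).

3 SE-corners of the 9-cell Rothe diagram give Ess(w):

[(1, 5, 0), (3, 3, 1), (4, 1, 0)]


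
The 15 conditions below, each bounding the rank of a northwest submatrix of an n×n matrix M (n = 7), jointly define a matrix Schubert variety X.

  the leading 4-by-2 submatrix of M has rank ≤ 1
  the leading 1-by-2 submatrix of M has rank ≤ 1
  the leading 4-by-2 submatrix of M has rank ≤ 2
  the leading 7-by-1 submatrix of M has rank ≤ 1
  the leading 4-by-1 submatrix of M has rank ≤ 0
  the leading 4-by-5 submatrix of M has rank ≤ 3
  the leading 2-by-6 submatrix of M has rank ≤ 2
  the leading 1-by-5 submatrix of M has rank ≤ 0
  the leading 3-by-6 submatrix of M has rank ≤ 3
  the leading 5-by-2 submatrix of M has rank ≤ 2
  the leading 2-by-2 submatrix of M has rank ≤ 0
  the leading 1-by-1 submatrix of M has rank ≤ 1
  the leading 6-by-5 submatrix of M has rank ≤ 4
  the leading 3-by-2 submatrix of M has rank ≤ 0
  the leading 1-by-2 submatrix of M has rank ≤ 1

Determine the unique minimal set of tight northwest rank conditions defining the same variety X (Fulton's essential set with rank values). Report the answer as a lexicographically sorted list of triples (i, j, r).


Propagating the 15 rank bounds to every northwest block:

  row 1: 0 | 0 | 0 | 0 | 0 | 1 | 1
  row 2: 0 | 0 | 1 | 1 | 1 | 2 | 2
  row 3: 0 | 0 | 1 | 2 | 2 | 3 | 3
  row 4: 0 | 1 | 2 | 3 | 3 | 4 | 4
  row 5: 1 | 2 | 3 | 4 | 4 | 5 | 5
  row 6: 1 | 2 | 3 | 4 | 4 | 5 | 6
  row 7: 1 | 2 | 3 | 4 | 5 | 6 | 7

hence w(1..7) = (6, 3, 4, 2, 1, 7, 5).

ℓ(w)=11; the 4 essential cells (i,j,r):

[(1, 5, 0), (3, 2, 0), (4, 1, 0), (6, 5, 4)]


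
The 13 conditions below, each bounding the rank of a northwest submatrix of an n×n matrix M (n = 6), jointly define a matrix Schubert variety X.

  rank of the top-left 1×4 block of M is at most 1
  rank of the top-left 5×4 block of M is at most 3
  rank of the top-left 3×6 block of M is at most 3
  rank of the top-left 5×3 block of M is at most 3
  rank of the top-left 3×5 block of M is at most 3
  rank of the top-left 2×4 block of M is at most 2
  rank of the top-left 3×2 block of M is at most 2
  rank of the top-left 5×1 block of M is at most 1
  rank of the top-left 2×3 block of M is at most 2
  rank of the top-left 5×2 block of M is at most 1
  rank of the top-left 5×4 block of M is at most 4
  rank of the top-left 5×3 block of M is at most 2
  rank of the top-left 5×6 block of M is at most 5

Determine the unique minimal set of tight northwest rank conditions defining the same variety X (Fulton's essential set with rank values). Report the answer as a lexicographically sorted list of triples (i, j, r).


Recovering R(i,j) via the rank-extension bound from the 13 conditions:

  i=1: 1 | 1 | 1 | 1 | 1 | 1
  i=2: 1 | 1 | 2 | 2 | 2 | 2
  i=3: 1 | 1 | 2 | 3 | 3 | 3
  i=4: 1 | 1 | 2 | 3 | 4 | 4
  i=5: 1 | 1 | 2 | 3 | 4 | 5
  i=6: 1 | 2 | 3 | 4 | 5 | 6

giving w = (1, 3, 4, 5, 6, 2) via Δ²R.

D(w) has 4 cells with 1 SE-corner; essential set:

[(5, 2, 1)]


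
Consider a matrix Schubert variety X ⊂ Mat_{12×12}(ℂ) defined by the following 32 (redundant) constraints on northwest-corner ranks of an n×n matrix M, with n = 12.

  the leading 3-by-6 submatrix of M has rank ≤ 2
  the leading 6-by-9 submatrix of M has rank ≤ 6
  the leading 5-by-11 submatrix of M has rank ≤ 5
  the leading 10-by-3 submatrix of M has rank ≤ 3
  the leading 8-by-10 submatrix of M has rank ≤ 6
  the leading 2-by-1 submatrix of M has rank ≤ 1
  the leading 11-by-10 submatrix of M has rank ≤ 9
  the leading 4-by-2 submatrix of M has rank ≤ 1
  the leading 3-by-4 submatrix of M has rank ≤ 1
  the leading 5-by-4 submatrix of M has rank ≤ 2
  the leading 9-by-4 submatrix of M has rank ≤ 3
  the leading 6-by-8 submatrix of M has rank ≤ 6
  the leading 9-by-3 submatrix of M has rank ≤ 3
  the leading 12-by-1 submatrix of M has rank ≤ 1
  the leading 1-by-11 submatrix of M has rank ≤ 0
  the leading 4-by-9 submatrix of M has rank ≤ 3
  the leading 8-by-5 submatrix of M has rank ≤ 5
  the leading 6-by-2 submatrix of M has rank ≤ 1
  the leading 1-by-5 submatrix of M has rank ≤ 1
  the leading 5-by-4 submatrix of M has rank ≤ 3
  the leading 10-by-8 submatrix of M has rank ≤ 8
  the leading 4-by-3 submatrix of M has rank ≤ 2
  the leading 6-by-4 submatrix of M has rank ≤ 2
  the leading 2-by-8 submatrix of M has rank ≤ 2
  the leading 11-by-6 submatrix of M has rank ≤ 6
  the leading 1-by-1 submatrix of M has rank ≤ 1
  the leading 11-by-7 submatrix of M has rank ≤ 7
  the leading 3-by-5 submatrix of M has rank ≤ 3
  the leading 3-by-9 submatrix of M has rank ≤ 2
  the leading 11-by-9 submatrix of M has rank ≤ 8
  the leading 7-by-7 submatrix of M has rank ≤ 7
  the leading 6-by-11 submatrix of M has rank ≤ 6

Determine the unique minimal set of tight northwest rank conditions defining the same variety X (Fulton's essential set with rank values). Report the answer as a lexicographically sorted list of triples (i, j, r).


Rank table r_w(12×12) implied by the 32 constraints:

  row 1: 0 | 0 | 0 | 0 | 0 | 0 | 0 | 0 | 0 | 0 | 0 | 1
  row 2: 1 | 1 | 1 | 1 | 1 | 1 | 1 | 1 | 1 | 1 | 1 | 2
  row 3: 1 | 1 | 1 | 1 | 2 | 2 | 2 | 2 | 2 | 2 | 2 | 3
  row 4: 1 | 1 | 2 | 2 | 3 | 3 | 3 | 3 | 3 | 3 | 3 | 4
  row 5: 1 | 1 | 2 | 2 | 3 | 4 | 4 | 4 | 4 | 4 | 4 | 5
  row 6: 1 | 1 | 2 | 2 | 3 | 4 | 5 | 5 | 5 | 5 | 5 | 6
  row 7: 1 | 2 | 3 | 3 | 4 | 5 | 6 | 6 | 6 | 6 | 6 | 7
  row 8: 1 | 2 | 3 | 3 | 4 | 5 | 6 | 6 | 6 | 6 | 7 | 8
  row 9: 1 | 2 | 3 | 3 | 4 | 5 | 6 | 7 | 7 | 7 | 8 | 9
  row 10: 1 | 2 | 3 | 4 | 5 | 6 | 7 | 8 | 8 | 8 | 9 | 10
  row 11: 1 | 2 | 3 | 4 | 5 | 6 | 7 | 8 | 8 | 9 | 10 | 11
  row 12: 1 | 2 | 3 | 4 | 5 | 6 | 7 | 8 | 9 | 10 | 11 | 12

reading off 1-entries of Δ²R: w = (12, 1, 5, 3, 6, 7, 2, 11, 8, 4, 10, 9).

Rothe diagram D(w) (25 cells), 7 SE-corners (essential conditions):

[(1, 11, 0), (3, 4, 1), (6, 2, 1), (6, 4, 2), (8, 10, 6), (9, 4, 3), (11, 9, 8)]
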